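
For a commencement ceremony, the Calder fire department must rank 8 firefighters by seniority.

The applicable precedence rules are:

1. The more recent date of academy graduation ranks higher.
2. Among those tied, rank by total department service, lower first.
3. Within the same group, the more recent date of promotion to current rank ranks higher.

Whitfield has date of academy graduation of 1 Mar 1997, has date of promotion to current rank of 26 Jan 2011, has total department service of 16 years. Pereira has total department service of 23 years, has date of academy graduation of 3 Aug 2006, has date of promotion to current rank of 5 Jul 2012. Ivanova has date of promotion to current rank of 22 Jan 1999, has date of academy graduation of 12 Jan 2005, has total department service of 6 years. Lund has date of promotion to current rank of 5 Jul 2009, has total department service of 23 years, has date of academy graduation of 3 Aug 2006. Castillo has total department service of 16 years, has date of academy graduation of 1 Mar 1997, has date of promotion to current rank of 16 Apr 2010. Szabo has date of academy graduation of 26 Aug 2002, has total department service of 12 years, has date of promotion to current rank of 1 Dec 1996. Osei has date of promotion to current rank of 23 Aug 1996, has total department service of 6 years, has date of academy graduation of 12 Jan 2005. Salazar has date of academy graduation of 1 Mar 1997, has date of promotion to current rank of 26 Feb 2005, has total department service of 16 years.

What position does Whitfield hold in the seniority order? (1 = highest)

By date of academy graduation (later first): Pereira and Lund (both 3 Aug 2006); then Ivanova and Osei (both 12 Jan 2005); then Szabo (26 Aug 2002); then Whitfield, Castillo and Salazar (each 1 Mar 1997).
Pereira and Lund both have total department service 23 years, so the next rule applies.
Among Pereira and Lund, by date of promotion to current rank (later first): Pereira (5 Jul 2012) before Lund (5 Jul 2009).
Ivanova and Osei both have total department service 6 years, so the next rule applies.
Among Ivanova and Osei, by date of promotion to current rank (later first): Ivanova (22 Jan 1999) before Osei (23 Aug 1996).
Whitfield, Castillo and Salazar all have total department service 16 years, so the next rule applies.
Among Whitfield, Castillo and Salazar, by date of promotion to current rank (later first): Whitfield (26 Jan 2011) before Castillo (16 Apr 2010) before Salazar (26 Feb 2005).
Order: Pereira, Lund, Ivanova, Osei, Szabo, Whitfield, Castillo, Salazar. So position 6.

6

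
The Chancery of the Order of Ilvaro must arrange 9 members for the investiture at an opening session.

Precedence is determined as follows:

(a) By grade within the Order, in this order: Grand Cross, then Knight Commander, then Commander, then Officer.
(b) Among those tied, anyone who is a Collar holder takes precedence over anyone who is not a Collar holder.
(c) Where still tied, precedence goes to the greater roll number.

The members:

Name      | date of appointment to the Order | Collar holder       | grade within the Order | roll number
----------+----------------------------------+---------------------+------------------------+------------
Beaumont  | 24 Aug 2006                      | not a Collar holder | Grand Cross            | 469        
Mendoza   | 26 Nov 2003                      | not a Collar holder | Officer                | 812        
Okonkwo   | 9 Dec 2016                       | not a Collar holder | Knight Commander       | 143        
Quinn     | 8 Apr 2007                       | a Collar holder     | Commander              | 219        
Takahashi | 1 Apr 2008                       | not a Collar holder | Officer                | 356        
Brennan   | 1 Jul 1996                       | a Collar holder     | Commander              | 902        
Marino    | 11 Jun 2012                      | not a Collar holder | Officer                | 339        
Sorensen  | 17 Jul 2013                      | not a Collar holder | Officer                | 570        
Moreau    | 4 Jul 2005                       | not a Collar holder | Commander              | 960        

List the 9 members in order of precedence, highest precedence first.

By grade within the Order: Beaumont (Grand Cross); then Okonkwo (Knight Commander); then Brennan, Quinn and Moreau (Commander); then Mendoza, Sorensen, Takahashi and Marino (Officer).
Among Brennan, Quinn and Moreau, a Collar holder before not a Collar holder: Brennan and Quinn (a Collar holder) before Moreau (not a Collar holder).
Among Brennan and Quinn, by roll number (higher first): Brennan (902) before Quinn (219).
Mendoza, Sorensen, Takahashi and Marino are each not a Collar holder, so the next rule applies.
Among Mendoza, Sorensen, Takahashi and Marino, by roll number (higher first): Mendoza (812) before Sorensen (570) before Takahashi (356) before Marino (339).
Full order: Beaumont, Okonkwo, Brennan, Quinn, Moreau, Mendoza, Sorensen, Takahashi, Marino.

Beaumont, Okonkwo, Brennan, Quinn, Moreau, Mendoza, Sorensen, Takahashi, Marino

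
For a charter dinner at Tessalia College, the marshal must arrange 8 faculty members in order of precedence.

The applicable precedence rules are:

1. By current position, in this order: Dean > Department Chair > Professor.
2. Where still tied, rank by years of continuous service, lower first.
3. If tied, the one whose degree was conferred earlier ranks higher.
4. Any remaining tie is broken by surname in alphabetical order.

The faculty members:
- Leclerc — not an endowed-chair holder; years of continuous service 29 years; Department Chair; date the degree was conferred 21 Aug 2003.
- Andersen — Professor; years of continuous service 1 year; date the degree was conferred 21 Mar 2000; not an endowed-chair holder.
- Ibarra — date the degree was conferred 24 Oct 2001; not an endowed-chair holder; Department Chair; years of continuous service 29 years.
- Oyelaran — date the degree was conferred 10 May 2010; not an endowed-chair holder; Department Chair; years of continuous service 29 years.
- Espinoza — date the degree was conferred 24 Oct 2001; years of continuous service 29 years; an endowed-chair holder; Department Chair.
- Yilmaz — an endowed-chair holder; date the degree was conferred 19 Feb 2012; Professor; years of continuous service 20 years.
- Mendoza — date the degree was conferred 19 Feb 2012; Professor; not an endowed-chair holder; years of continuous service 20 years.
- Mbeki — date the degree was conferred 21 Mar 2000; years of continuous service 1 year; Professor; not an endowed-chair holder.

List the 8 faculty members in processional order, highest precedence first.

By current position: Espinoza, Ibarra, Leclerc and Oyelaran (Department Chair); then Andersen, Mbeki, Mendoza and Yilmaz (Professor).
Espinoza, Ibarra, Leclerc and Oyelaran all have years of continuous service 29 years, so the next rule applies.
Among Espinoza, Ibarra, Leclerc and Oyelaran, by date the degree was conferred (earlier first): Espinoza and Ibarra (24 Oct 2001) before Leclerc (21 Aug 2003) before Oyelaran (10 May 2010).
Among Espinoza and Ibarra, alphabetically by surname: Espinoza before Ibarra.
Among Andersen, Mbeki, Mendoza and Yilmaz, by years of continuous service (lower first): Andersen and Mbeki (1 year) before Mendoza and Yilmaz (20 years).
Andersen and Mbeki both have date the degree was conferred 21 Mar 2000, so the next rule applies.
Among Andersen and Mbeki, alphabetically by surname: Andersen before Mbeki.
Mendoza and Yilmaz both have date the degree was conferred 19 Feb 2012, so the next rule applies.
Among Mendoza and Yilmaz, alphabetically by surname: Mendoza before Yilmaz.
Full order: Espinoza, Ibarra, Leclerc, Oyelaran, Andersen, Mbeki, Mendoza, Yilmaz.

Espinoza, Ibarra, Leclerc, Oyelaran, Andersen, Mbeki, Mendoza, Yilmaz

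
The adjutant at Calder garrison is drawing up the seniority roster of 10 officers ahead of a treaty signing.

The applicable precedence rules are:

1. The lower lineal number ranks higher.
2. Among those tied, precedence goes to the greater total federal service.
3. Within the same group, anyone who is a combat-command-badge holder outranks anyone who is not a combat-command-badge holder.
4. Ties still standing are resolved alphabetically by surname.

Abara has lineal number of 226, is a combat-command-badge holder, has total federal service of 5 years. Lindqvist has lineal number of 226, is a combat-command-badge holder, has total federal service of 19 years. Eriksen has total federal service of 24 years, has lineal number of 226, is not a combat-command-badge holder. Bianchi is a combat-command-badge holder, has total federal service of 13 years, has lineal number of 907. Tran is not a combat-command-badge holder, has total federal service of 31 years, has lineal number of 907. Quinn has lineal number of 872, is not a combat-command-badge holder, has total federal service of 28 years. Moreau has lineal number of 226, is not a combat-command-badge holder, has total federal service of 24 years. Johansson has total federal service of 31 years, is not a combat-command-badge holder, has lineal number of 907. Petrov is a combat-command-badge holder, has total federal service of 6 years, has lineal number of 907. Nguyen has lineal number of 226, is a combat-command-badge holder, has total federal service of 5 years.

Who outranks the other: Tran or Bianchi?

By lineal number (lower first): Eriksen, Moreau, Lindqvist, Abara and Nguyen (each 226); then Quinn (872); then Johansson, Tran, Bianchi and Petrov (each 907).
Among Eriksen, Moreau, Lindqvist, Abara and Nguyen, by total federal service (higher first): Eriksen and Moreau (24 years) before Lindqvist (19 years) before Abara and Nguyen (5 years).
Eriksen and Moreau are each not a combat-command-badge holder, so the next rule applies.
Among Eriksen and Moreau, alphabetically by surname: Eriksen before Moreau.
Abara and Nguyen are each a combat-command-badge holder, so the next rule applies.
Among Abara and Nguyen, alphabetically by surname: Abara before Nguyen.
Among Johansson, Tran, Bianchi and Petrov, by total federal service (higher first): Johansson and Tran (31 years) before Bianchi (13 years) before Petrov (6 years).
Johansson and Tran are each not a combat-command-badge holder, so the next rule applies.
Among Johansson and Tran, alphabetically by surname: Johansson before Tran.
So Tran takes precedence.

Tran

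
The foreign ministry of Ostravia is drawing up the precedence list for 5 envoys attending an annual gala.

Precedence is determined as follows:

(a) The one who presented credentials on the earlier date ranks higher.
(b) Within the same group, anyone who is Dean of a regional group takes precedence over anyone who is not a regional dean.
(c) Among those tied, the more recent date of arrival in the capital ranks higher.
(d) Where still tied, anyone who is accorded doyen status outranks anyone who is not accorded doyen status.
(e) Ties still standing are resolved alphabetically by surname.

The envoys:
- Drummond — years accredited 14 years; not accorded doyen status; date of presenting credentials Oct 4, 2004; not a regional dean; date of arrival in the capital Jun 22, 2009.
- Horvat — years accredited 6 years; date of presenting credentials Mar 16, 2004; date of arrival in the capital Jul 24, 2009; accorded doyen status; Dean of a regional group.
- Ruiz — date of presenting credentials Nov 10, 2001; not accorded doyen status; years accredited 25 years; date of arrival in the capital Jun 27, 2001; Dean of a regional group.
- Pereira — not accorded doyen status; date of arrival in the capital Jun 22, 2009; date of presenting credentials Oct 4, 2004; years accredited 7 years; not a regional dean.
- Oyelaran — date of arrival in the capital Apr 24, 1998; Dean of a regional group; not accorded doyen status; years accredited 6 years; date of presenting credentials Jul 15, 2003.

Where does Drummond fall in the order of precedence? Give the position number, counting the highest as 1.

By date of presenting credentials (earlier first): Ruiz (Nov 10, 2001); then Oyelaran (Jul 15, 2003); then Horvat (Mar 16, 2004); then Drummond and Pereira (both Oct 4, 2004).
Drummond and Pereira are each not a regional dean, so the next rule applies.
Drummond and Pereira both have date of arrival in the capital Jun 22, 2009, so the next rule applies.
Drummond and Pereira are each not accorded doyen status, so the next rule applies.
Among Drummond and Pereira, alphabetically by surname: Drummond before Pereira.
Order: Ruiz, Oyelaran, Horvat, Drummond, Pereira. So position 4.

4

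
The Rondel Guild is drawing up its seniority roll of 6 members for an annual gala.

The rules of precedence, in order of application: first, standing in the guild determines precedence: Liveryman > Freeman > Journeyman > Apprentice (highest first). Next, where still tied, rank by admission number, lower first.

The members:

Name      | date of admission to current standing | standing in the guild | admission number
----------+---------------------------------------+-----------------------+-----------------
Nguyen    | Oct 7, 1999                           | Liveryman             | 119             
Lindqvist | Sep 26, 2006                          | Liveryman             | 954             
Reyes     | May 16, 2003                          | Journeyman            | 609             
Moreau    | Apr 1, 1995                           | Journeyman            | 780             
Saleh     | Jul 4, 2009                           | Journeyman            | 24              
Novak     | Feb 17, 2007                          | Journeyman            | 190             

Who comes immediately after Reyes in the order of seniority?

Moreau

By standing in the guild: Nguyen and Lindqvist (Liveryman); then Saleh, Novak, Reyes and Moreau (Journeyman).
Among Nguyen and Lindqvist, by admission number (lower first): Nguyen (119) before Lindqvist (954).
Among Saleh, Novak, Reyes and Moreau, by admission number (lower first): Saleh (24) before Novak (190) before Reyes (609) before Moreau (780).
Order: Nguyen, Lindqvist, Saleh, Novak, Reyes, Moreau.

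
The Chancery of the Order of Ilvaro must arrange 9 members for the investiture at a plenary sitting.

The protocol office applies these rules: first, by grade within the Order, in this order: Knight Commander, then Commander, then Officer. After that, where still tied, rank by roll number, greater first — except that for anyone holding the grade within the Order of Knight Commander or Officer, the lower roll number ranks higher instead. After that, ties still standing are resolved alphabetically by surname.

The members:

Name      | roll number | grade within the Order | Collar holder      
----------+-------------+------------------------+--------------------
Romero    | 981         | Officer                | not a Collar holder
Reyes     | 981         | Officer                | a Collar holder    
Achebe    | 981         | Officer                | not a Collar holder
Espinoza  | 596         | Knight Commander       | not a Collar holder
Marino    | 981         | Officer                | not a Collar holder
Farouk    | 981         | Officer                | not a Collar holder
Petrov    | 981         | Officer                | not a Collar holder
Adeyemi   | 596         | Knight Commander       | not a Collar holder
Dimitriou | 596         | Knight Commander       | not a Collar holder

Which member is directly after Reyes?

Romero

By grade within the Order: Adeyemi, Dimitriou and Espinoza (Knight Commander); then Achebe, Farouk, Marino, Petrov, Reyes and Romero (Officer).
Adeyemi, Dimitriou and Espinoza all have roll number 596, so the next rule applies.
Among Adeyemi, Dimitriou and Espinoza, alphabetically by surname: Adeyemi before Dimitriou before Espinoza.
Achebe, Farouk, Marino, Petrov, Reyes and Romero all have roll number 981, so the next rule applies.
Among Achebe, Farouk, Marino, Petrov, Reyes and Romero, alphabetically by surname: Achebe before Farouk before Marino before Petrov before Reyes before Romero.
Order: Adeyemi, Dimitriou, Espinoza, Achebe, Farouk, Marino, Petrov, Reyes, Romero.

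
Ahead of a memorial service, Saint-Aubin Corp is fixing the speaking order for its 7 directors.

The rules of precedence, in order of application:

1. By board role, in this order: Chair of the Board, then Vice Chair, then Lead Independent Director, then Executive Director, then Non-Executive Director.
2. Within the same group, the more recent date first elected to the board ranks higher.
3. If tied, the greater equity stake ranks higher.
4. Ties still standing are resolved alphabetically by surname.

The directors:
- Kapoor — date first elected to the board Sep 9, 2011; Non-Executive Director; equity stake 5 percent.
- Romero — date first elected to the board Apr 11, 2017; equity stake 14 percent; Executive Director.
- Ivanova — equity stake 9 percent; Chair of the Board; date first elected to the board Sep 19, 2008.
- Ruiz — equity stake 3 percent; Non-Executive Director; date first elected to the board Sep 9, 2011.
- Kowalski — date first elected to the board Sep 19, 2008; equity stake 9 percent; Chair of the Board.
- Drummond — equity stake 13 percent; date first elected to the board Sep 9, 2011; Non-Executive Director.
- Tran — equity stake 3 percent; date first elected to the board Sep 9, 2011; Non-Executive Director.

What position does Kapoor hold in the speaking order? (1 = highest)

5

By board role: Ivanova and Kowalski (Chair of the Board); then Romero (Executive Director); then Drummond, Kapoor, Ruiz and Tran (Non-Executive Director).
Ivanova and Kowalski both have date first elected to the board Sep 19, 2008, so the next rule applies.
Ivanova and Kowalski both have equity stake 9 percent, so the next rule applies.
Among Ivanova and Kowalski, alphabetically by surname: Ivanova before Kowalski.
Drummond, Kapoor, Ruiz and Tran all have date first elected to the board Sep 9, 2011, so the next rule applies.
Among Drummond, Kapoor, Ruiz and Tran, by equity stake (higher first): Drummond (13 percent) before Kapoor (5 percent) before Ruiz and Tran (3 percent).
Among Ruiz and Tran, alphabetically by surname: Ruiz before Tran.
Order: Ivanova, Kowalski, Romero, Drummond, Kapoor, Ruiz, Tran. So position 5.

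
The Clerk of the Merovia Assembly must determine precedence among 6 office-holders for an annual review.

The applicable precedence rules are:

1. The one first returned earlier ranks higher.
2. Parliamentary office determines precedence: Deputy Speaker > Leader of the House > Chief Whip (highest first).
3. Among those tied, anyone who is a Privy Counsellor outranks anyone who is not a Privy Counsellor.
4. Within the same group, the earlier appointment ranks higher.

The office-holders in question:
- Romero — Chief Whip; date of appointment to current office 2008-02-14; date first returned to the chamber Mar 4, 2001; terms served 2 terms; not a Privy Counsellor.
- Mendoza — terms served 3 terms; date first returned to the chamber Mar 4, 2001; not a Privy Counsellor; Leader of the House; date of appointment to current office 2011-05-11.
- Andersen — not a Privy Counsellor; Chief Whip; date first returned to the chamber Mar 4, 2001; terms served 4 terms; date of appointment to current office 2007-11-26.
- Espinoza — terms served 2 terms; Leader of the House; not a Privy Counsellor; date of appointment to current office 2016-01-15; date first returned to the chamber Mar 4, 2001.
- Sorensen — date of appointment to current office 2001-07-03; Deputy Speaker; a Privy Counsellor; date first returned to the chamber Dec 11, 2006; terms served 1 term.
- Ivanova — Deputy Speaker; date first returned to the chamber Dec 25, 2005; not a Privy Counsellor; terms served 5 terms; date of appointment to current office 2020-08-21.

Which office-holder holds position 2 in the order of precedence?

Espinoza

By date first returned to the chamber (earlier first): Mendoza, Espinoza, Andersen and Romero (each Mar 4, 2001); then Ivanova (Dec 25, 2005); then Sorensen (Dec 11, 2006).
Among Mendoza, Espinoza, Andersen and Romero, by parliamentary office: Mendoza and Espinoza (Leader of the House) before Andersen and Romero (Chief Whip).
Mendoza and Espinoza are each not a Privy Counsellor, so the next rule applies.
Among Mendoza and Espinoza, by date of appointment to current office (earlier first): Mendoza (2011-05-11) before Espinoza (2016-01-15).
Andersen and Romero are each not a Privy Counsellor, so the next rule applies.
Among Andersen and Romero, by date of appointment to current office (earlier first): Andersen (2007-11-26) before Romero (2008-02-14).
Order: Mendoza, Espinoza, Andersen, Romero, Ivanova, Sorensen.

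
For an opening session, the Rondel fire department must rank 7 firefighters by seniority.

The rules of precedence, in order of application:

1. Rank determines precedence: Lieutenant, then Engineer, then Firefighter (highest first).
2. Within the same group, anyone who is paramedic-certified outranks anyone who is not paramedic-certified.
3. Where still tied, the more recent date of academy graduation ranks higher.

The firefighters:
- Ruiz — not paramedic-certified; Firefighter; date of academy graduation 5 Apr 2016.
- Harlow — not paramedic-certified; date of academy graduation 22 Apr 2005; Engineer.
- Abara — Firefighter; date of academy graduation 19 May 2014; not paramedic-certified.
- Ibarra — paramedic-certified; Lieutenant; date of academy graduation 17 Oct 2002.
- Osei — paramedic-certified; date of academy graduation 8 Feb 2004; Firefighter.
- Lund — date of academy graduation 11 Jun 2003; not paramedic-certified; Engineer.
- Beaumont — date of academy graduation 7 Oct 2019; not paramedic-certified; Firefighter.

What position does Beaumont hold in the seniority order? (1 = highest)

5

By rank: Ibarra (Lieutenant); then Harlow and Lund (Engineer); then Osei, Beaumont, Ruiz and Abara (Firefighter).
Harlow and Lund are each not paramedic-certified, so the next rule applies.
Among Harlow and Lund, by date of academy graduation (later first): Harlow (22 Apr 2005) before Lund (11 Jun 2003).
Among Osei, Beaumont, Ruiz and Abara, paramedic-certified before not paramedic-certified: Osei (paramedic-certified) before Beaumont, Ruiz and Abara (not paramedic-certified).
Among Beaumont, Ruiz and Abara, by date of academy graduation (later first): Beaumont (7 Oct 2019) before Ruiz (5 Apr 2016) before Abara (19 May 2014).
Order: Ibarra, Harlow, Lund, Osei, Beaumont, Ruiz, Abara. So position 5.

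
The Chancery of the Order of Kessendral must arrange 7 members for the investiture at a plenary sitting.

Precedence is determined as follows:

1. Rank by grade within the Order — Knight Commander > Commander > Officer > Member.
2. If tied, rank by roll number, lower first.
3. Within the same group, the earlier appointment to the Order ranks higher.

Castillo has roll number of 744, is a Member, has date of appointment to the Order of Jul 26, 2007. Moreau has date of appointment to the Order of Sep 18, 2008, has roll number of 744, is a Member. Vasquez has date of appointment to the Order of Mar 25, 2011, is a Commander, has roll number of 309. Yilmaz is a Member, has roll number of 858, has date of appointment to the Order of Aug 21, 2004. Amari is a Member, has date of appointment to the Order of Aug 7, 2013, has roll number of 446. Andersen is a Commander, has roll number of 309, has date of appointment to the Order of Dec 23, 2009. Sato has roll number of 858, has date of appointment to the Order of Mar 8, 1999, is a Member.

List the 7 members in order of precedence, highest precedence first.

By grade within the Order: Andersen and Vasquez (Commander); then Amari, Castillo, Moreau, Sato and Yilmaz (Member).
Andersen and Vasquez both have roll number 309, so the next rule applies.
Among Andersen and Vasquez, by date of appointment to the Order (earlier first): Andersen (Dec 23, 2009) before Vasquez (Mar 25, 2011).
Among Amari, Castillo, Moreau, Sato and Yilmaz, by roll number (lower first): Amari (446) before Castillo and Moreau (744) before Sato and Yilmaz (858).
Among Castillo and Moreau, by date of appointment to the Order (earlier first): Castillo (Jul 26, 2007) before Moreau (Sep 18, 2008).
Among Sato and Yilmaz, by date of appointment to the Order (earlier first): Sato (Mar 8, 1999) before Yilmaz (Aug 21, 2004).
Full order: Andersen, Vasquez, Amari, Castillo, Moreau, Sato, Yilmaz.

Andersen, Vasquez, Amari, Castillo, Moreau, Sato, Yilmaz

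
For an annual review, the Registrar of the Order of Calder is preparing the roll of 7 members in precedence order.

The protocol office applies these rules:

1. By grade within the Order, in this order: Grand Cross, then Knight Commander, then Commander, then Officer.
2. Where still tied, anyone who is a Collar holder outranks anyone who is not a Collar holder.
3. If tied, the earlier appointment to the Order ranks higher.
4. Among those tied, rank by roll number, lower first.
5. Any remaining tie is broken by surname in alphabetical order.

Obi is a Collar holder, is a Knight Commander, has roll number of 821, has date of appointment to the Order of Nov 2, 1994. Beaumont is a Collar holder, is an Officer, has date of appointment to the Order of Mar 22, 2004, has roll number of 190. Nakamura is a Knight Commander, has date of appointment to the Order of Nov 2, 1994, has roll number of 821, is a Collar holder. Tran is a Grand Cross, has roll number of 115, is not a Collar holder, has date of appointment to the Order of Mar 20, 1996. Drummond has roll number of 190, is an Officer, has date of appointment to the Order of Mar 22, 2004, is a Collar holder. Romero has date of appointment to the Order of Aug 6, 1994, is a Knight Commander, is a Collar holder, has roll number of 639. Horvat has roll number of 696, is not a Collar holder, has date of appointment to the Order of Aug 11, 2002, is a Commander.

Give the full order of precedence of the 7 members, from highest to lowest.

By grade within the Order: Tran (Grand Cross); then Romero, Nakamura and Obi (Knight Commander); then Horvat (Commander); then Beaumont and Drummond (Officer).
Romero, Nakamura and Obi are each a Collar holder, so the next rule applies.
Among Romero, Nakamura and Obi, by date of appointment to the Order (earlier first): Romero (Aug 6, 1994) before Nakamura and Obi (Nov 2, 1994).
Nakamura and Obi both have roll number 821, so the next rule applies.
Among Nakamura and Obi, alphabetically by surname: Nakamura before Obi.
Beaumont and Drummond are each a Collar holder, so the next rule applies.
Beaumont and Drummond both have date of appointment to the Order Mar 22, 2004, so the next rule applies.
Beaumont and Drummond both have roll number 190, so the next rule applies.
Among Beaumont and Drummond, alphabetically by surname: Beaumont before Drummond.
Full order: Tran, Romero, Nakamura, Obi, Horvat, Beaumont, Drummond.

Tran, Romero, Nakamura, Obi, Horvat, Beaumont, Drummond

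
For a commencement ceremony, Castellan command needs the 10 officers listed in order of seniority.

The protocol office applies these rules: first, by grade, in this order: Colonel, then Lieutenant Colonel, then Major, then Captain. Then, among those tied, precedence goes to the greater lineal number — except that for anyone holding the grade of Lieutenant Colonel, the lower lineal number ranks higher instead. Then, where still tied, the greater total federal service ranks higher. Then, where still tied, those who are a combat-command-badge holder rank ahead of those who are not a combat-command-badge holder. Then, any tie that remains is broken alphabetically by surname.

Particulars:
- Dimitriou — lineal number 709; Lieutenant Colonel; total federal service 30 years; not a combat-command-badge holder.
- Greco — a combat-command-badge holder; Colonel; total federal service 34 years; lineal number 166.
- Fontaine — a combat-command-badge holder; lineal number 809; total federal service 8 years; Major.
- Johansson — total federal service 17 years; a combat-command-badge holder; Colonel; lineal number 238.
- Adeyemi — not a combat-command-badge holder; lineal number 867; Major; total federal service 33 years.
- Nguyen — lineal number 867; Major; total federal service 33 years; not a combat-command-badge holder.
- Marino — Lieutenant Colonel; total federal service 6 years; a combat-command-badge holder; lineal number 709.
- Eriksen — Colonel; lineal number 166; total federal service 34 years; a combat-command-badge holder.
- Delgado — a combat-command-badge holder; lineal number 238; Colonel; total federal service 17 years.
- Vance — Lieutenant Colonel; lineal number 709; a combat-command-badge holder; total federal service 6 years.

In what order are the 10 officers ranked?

By grade: Delgado, Johansson, Eriksen and Greco (Colonel); then Dimitriou, Marino and Vance (Lieutenant Colonel); then Adeyemi, Nguyen and Fontaine (Major).
Among Delgado, Johansson, Eriksen and Greco, by lineal number (higher first): Delgado and Johansson (238) before Eriksen and Greco (166).
Delgado and Johansson both have total federal service 17 years, so the next rule applies.
Delgado and Johansson are each a combat-command-badge holder, so the next rule applies.
Among Delgado and Johansson, alphabetically by surname: Delgado before Johansson.
Eriksen and Greco both have total federal service 34 years, so the next rule applies.
Eriksen and Greco are each a combat-command-badge holder, so the next rule applies.
Among Eriksen and Greco, alphabetically by surname: Eriksen before Greco.
Dimitriou, Marino and Vance all have lineal number 709, so the next rule applies.
Among Dimitriou, Marino and Vance, by total federal service (higher first): Dimitriou (30 years) before Marino and Vance (6 years).
Marino and Vance are each a combat-command-badge holder, so the next rule applies.
Among Marino and Vance, alphabetically by surname: Marino before Vance.
Among Adeyemi, Nguyen and Fontaine, by lineal number (higher first): Adeyemi and Nguyen (867) before Fontaine (809).
Adeyemi and Nguyen both have total federal service 33 years, so the next rule applies.
Adeyemi and Nguyen are each not a combat-command-badge holder, so the next rule applies.
Among Adeyemi and Nguyen, alphabetically by surname: Adeyemi before Nguyen.
Full order: Delgado, Johansson, Eriksen, Greco, Dimitriou, Marino, Vance, Adeyemi, Nguyen, Fontaine.

Delgado, Johansson, Eriksen, Greco, Dimitriou, Marino, Vance, Adeyemi, Nguyen, Fontaine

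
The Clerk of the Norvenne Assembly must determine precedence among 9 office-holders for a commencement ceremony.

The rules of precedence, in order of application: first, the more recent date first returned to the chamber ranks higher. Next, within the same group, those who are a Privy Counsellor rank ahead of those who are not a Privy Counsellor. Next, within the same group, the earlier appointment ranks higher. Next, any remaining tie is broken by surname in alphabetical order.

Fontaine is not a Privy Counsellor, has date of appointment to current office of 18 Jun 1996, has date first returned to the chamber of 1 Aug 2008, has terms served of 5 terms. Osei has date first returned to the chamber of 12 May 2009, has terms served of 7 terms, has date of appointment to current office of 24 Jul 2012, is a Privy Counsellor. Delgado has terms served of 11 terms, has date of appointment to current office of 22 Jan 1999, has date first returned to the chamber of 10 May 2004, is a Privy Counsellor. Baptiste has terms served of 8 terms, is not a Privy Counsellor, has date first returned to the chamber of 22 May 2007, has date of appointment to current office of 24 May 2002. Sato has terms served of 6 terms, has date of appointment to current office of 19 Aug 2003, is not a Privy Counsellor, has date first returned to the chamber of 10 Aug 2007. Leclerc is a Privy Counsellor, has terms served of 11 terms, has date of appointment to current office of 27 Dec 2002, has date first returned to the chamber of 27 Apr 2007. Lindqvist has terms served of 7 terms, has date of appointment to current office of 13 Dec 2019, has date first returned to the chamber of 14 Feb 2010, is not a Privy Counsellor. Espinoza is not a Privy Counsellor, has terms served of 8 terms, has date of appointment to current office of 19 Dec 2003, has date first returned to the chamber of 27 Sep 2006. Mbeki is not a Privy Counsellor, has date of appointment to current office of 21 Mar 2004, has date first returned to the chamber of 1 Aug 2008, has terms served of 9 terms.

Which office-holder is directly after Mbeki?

Sato

By date first returned to the chamber (later first): Lindqvist (14 Feb 2010); then Osei (12 May 2009); then Fontaine and Mbeki (both 1 Aug 2008); then Sato (10 Aug 2007); then Baptiste (22 May 2007); then Leclerc (27 Apr 2007); then Espinoza (27 Sep 2006); then Delgado (10 May 2004).
Fontaine and Mbeki are each not a Privy Counsellor, so the next rule applies.
Among Fontaine and Mbeki, by date of appointment to current office (earlier first): Fontaine (18 Jun 1996) before Mbeki (21 Mar 2004).
Order: Lindqvist, Osei, Fontaine, Mbeki, Sato, Baptiste, Leclerc, Espinoza, Delgado.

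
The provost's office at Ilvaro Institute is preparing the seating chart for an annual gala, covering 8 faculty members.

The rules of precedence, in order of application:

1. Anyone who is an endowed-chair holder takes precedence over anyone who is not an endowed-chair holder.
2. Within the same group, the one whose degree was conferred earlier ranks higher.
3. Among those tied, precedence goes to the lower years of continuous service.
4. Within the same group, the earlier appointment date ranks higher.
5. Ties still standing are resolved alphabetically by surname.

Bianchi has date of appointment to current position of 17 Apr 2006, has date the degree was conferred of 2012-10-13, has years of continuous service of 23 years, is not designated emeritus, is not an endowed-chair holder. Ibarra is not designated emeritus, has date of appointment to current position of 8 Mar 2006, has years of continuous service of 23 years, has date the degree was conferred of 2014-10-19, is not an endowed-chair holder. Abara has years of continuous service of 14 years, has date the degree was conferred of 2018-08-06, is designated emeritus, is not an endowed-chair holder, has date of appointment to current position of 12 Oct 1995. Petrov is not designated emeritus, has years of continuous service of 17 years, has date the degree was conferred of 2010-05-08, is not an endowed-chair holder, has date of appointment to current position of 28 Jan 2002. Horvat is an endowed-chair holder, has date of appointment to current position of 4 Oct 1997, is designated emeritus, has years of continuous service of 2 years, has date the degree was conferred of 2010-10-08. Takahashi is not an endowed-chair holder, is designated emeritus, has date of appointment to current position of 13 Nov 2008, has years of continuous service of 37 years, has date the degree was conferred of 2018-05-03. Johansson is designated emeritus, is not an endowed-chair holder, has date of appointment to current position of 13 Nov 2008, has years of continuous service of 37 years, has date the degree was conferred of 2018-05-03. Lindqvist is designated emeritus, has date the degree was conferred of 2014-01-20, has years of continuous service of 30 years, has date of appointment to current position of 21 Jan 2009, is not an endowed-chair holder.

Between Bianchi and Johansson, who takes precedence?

Bianchi

By the first rule: Horvat (an endowed-chair holder); then Petrov, Bianchi, Lindqvist, Ibarra, Johansson, Takahashi and Abara (each not an endowed-chair holder).
Among Petrov, Bianchi, Lindqvist, Ibarra, Johansson, Takahashi and Abara, by date the degree was conferred (earlier first): Petrov (2010-05-08) before Bianchi (2012-10-13) before Lindqvist (2014-01-20) before Ibarra (2014-10-19) before Johansson and Takahashi (2018-05-03) before Abara (2018-08-06).
Johansson and Takahashi both have years of continuous service 37 years, so the next rule applies.
Johansson and Takahashi both have date of appointment to current position 13 Nov 2008, so the next rule applies.
Among Johansson and Takahashi, alphabetically by surname: Johansson before Takahashi.
So Bianchi takes precedence.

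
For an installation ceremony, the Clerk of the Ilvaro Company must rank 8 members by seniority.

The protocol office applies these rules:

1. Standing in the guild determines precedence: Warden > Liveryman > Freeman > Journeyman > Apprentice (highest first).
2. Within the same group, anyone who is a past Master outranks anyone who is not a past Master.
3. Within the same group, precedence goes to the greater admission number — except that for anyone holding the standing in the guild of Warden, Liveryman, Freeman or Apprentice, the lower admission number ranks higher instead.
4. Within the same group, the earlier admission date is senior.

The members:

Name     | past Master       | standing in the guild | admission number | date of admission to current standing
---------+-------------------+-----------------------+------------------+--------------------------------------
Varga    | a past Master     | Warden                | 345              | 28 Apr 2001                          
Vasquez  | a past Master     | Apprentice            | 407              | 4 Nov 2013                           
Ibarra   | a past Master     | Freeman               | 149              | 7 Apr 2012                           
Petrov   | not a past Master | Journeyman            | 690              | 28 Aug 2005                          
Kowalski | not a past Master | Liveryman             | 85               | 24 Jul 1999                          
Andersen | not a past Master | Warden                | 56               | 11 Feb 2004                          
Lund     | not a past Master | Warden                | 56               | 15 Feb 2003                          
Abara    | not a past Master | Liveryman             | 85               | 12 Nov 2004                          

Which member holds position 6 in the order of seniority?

Ibarra

By standing in the guild: Varga, Lund and Andersen (Warden); then Kowalski and Abara (Liveryman); then Ibarra (Freeman); then Petrov (Journeyman); then Vasquez (Apprentice).
Among Varga, Lund and Andersen, a past Master before not a past Master: Varga (a past Master) before Lund and Andersen (not a past Master).
Lund and Andersen both have admission number 56, so the next rule applies.
Among Lund and Andersen, by date of admission to current standing (earlier first): Lund (15 Feb 2003) before Andersen (11 Feb 2004).
Kowalski and Abara are each not a past Master, so the next rule applies.
Kowalski and Abara both have admission number 85, so the next rule applies.
Among Kowalski and Abara, by date of admission to current standing (earlier first): Kowalski (24 Jul 1999) before Abara (12 Nov 2004).
Order: Varga, Lund, Andersen, Kowalski, Abara, Ibarra, Petrov, Vasquez.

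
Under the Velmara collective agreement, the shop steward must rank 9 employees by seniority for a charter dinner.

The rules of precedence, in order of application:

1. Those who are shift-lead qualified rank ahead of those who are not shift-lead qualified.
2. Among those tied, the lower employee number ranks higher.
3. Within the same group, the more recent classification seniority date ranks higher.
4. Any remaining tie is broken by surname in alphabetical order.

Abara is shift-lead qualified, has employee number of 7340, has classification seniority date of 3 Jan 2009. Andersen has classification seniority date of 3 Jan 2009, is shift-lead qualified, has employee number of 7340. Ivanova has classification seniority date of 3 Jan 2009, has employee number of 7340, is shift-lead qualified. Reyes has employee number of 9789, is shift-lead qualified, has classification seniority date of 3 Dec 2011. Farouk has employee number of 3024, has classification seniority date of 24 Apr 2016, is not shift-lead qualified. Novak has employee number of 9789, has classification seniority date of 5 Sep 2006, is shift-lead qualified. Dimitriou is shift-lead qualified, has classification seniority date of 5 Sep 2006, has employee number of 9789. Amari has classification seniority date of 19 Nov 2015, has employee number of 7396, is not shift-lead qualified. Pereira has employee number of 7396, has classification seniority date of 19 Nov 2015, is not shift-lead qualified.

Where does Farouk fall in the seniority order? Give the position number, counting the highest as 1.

7

By the first rule: Abara, Andersen, Ivanova, Reyes, Dimitriou and Novak (each shift-lead qualified); then Farouk, Amari and Pereira (each not shift-lead qualified).
Among Abara, Andersen, Ivanova, Reyes, Dimitriou and Novak, by employee number (lower first): Abara, Andersen and Ivanova (7340) before Reyes, Dimitriou and Novak (9789).
Abara, Andersen and Ivanova all have classification seniority date 3 Jan 2009, so the next rule applies.
Among Abara, Andersen and Ivanova, alphabetically by surname: Abara before Andersen before Ivanova.
Among Reyes, Dimitriou and Novak, by classification seniority date (later first): Reyes (3 Dec 2011) before Dimitriou and Novak (5 Sep 2006).
Among Dimitriou and Novak, alphabetically by surname: Dimitriou before Novak.
Among Farouk, Amari and Pereira, by employee number (lower first): Farouk (3024) before Amari and Pereira (7396).
Amari and Pereira both have classification seniority date 19 Nov 2015, so the next rule applies.
Among Amari and Pereira, alphabetically by surname: Amari before Pereira.
Order: Abara, Andersen, Ivanova, Reyes, Dimitriou, Novak, Farouk, Amari, Pereira. So position 7.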